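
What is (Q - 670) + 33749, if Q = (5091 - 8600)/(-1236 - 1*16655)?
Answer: 591819898/17891 ≈ 33079.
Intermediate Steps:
Q = 3509/17891 (Q = -3509/(-1236 - 16655) = -3509/(-17891) = -3509*(-1/17891) = 3509/17891 ≈ 0.19613)
(Q - 670) + 33749 = (3509/17891 - 670) + 33749 = -11983461/17891 + 33749 = 591819898/17891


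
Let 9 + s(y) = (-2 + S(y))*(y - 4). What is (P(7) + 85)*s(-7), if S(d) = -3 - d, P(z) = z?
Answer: -2852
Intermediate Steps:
s(y) = -9 + (-5 - y)*(-4 + y) (s(y) = -9 + (-2 + (-3 - y))*(y - 4) = -9 + (-5 - y)*(-4 + y))
(P(7) + 85)*s(-7) = (7 + 85)*(11 - 1*(-7) - 1*(-7)²) = 92*(11 + 7 - 1*49) = 92*(11 + 7 - 49) = 92*(-31) = -2852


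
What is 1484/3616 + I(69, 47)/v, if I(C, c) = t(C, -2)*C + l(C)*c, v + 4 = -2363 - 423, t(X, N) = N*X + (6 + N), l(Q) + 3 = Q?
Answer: 1098211/420360 ≈ 2.6125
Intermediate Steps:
l(Q) = -3 + Q
t(X, N) = 6 + N + N*X
v = -2790 (v = -4 + (-2363 - 423) = -4 - 2786 = -2790)
I(C, c) = C*(4 - 2*C) + c*(-3 + C) (I(C, c) = (6 - 2 - 2*C)*C + (-3 + C)*c = (4 - 2*C)*C + c*(-3 + C) = C*(4 - 2*C) + c*(-3 + C))
1484/3616 + I(69, 47)/v = 1484/3616 + (47*(-3 + 69) - 2*69*(-2 + 69))/(-2790) = 1484*(1/3616) + (47*66 - 2*69*67)*(-1/2790) = 371/904 + (3102 - 9246)*(-1/2790) = 371/904 - 6144*(-1/2790) = 371/904 + 1024/465 = 1098211/420360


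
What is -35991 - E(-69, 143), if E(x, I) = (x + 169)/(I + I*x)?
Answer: -87494096/2431 ≈ -35991.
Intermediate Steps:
E(x, I) = (169 + x)/(I + I*x)
-35991 - E(-69, 143) = -35991 - (169 - 69)/(143*(1 - 69)) = -35991 - 100/(143*(-68)) = -35991 - (-1)*100/(143*68) = -35991 - 1*(-25/2431) = -35991 + 25/2431 = -87494096/2431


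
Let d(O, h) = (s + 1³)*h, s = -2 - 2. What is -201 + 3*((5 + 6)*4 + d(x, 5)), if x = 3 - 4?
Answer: -114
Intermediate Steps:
x = -1
s = -4
d(O, h) = -3*h (d(O, h) = (-4 + 1³)*h = (-4 + 1)*h = -3*h)
-201 + 3*((5 + 6)*4 + d(x, 5)) = -201 + 3*((5 + 6)*4 - 3*5) = -201 + 3*(11*4 - 15) = -201 + 3*(44 - 15) = -201 + 3*29 = -201 + 87 = -114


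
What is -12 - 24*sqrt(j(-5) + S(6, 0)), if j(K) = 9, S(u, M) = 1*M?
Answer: -84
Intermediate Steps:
S(u, M) = M
-12 - 24*sqrt(j(-5) + S(6, 0)) = -12 - 24*sqrt(9 + 0) = -12 - 24*sqrt(9) = -12 - 24*3 = -12 - 72 = -84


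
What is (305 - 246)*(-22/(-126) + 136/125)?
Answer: 586637/7875 ≈ 74.494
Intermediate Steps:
(305 - 246)*(-22/(-126) + 136/125) = 59*(-22*(-1/126) + 136*(1/125)) = 59*(11/63 + 136/125) = 59*(9943/7875) = 586637/7875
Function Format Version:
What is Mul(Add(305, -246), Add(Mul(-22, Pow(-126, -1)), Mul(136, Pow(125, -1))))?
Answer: Rational(586637, 7875) ≈ 74.494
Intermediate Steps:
Mul(Add(305, -246), Add(Mul(-22, Pow(-126, -1)), Mul(136, Pow(125, -1)))) = Mul(59, Add(Mul(-22, Rational(-1, 126)), Mul(136, Rational(1, 125)))) = Mul(59, Add(Rational(11, 63), Rational(136, 125))) = Mul(59, Rational(9943, 7875)) = Rational(586637, 7875)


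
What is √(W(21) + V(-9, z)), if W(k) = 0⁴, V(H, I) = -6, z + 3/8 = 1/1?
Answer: I*√6 ≈ 2.4495*I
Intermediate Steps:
z = 5/8 (z = -3/8 + 1/1 = -3/8 + 1*1 = -3/8 + 1 = 5/8 ≈ 0.62500)
W(k) = 0
√(W(21) + V(-9, z)) = √(0 - 6) = √(-6) = I*√6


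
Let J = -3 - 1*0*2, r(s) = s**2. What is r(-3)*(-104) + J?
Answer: -939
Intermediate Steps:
J = -3 (J = -3 + 0*2 = -3 + 0 = -3)
r(-3)*(-104) + J = (-3)**2*(-104) - 3 = 9*(-104) - 3 = -936 - 3 = -939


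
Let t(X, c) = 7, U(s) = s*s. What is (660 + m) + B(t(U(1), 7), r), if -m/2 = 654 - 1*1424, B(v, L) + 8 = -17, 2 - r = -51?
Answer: 2175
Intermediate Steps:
r = 53 (r = 2 - 1*(-51) = 2 + 51 = 53)
U(s) = s²
B(v, L) = -25 (B(v, L) = -8 - 17 = -25)
m = 1540 (m = -2*(654 - 1*1424) = -2*(654 - 1424) = -2*(-770) = 1540)
(660 + m) + B(t(U(1), 7), r) = (660 + 1540) - 25 = 2200 - 25 = 2175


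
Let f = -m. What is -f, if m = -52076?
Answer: -52076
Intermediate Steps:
f = 52076 (f = -1*(-52076) = 52076)
-f = -1*52076 = -52076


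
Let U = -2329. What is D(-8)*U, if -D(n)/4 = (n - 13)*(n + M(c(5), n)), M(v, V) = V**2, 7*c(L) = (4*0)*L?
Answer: -10955616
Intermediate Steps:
c(L) = 0 (c(L) = ((4*0)*L)/7 = (0*L)/7 = (1/7)*0 = 0)
D(n) = -4*(-13 + n)*(n + n**2) (D(n) = -4*(n - 13)*(n + n**2) = -4*(-13 + n)*(n + n**2))
D(-8)*U = (4*(-8)*(13 - 1*(-8)**2 + 12*(-8)))*(-2329) = (4*(-8)*(13 - 1*64 - 96))*(-2329) = (4*(-8)*(13 - 64 - 96))*(-2329) = (4*(-8)*(-147))*(-2329) = 4704*(-2329) = -10955616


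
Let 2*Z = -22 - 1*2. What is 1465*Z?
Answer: -17580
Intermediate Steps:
Z = -12 (Z = (-22 - 1*2)/2 = (-22 - 2)/2 = (1/2)*(-24) = -12)
1465*Z = 1465*(-12) = -17580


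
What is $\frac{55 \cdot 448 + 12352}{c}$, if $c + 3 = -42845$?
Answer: $- \frac{1156}{1339} \approx -0.86333$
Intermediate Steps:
$c = -42848$ ($c = -3 - 42845 = -42848$)
$\frac{55 \cdot 448 + 12352}{c} = \frac{55 \cdot 448 + 12352}{-42848} = \left(24640 + 12352\right) \left(- \frac{1}{42848}\right) = 36992 \left(- \frac{1}{42848}\right) = - \frac{1156}{1339}$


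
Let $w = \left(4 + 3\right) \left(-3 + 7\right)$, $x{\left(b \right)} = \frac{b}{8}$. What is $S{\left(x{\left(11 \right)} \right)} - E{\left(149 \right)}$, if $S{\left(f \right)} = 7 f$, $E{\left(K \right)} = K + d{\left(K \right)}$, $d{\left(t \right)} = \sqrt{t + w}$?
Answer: $- \frac{1115}{8} - \sqrt{177} \approx -152.68$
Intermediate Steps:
$x{\left(b \right)} = \frac{b}{8}$ ($x{\left(b \right)} = b \frac{1}{8} = \frac{b}{8}$)
$w = 28$ ($w = 7 \cdot 4 = 28$)
$d{\left(t \right)} = \sqrt{28 + t}$ ($d{\left(t \right)} = \sqrt{t + 28} = \sqrt{28 + t}$)
$E{\left(K \right)} = K + \sqrt{28 + K}$
$S{\left(x{\left(11 \right)} \right)} - E{\left(149 \right)} = 7 \cdot \frac{1}{8} \cdot 11 - \left(149 + \sqrt{28 + 149}\right) = 7 \cdot \frac{11}{8} - \left(149 + \sqrt{177}\right) = \frac{77}{8} - \left(149 + \sqrt{177}\right) = - \frac{1115}{8} - \sqrt{177}$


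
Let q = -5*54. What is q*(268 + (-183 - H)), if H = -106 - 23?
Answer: -57780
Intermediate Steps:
H = -129
q = -270
q*(268 + (-183 - H)) = -270*(268 + (-183 - 1*(-129))) = -270*(268 + (-183 + 129)) = -270*(268 - 54) = -270*214 = -57780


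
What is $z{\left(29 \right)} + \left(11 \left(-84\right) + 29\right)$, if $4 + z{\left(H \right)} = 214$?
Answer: $-685$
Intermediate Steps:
$z{\left(H \right)} = 210$ ($z{\left(H \right)} = -4 + 214 = 210$)
$z{\left(29 \right)} + \left(11 \left(-84\right) + 29\right) = 210 + \left(11 \left(-84\right) + 29\right) = 210 + \left(-924 + 29\right) = 210 - 895 = -685$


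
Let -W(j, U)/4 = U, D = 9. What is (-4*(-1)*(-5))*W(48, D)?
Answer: 720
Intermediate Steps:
W(j, U) = -4*U
(-4*(-1)*(-5))*W(48, D) = (-4*(-1)*(-5))*(-4*9) = (4*(-5))*(-36) = -20*(-36) = 720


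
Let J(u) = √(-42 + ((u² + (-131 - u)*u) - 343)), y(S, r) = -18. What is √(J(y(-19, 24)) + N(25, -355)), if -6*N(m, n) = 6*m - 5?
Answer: √(-870 + 36*√1973)/6 ≈ 4.5002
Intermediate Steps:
N(m, n) = ⅚ - m (N(m, n) = -(6*m - 5)/6 = -(-5 + 6*m)/6 = ⅚ - m)
J(u) = √(-385 + u² + u*(-131 - u)) (J(u) = √(-42 + ((u² + u*(-131 - u)) - 343)) = √(-42 + (-343 + u² + u*(-131 - u))) = √(-385 + u² + u*(-131 - u)))
√(J(y(-19, 24)) + N(25, -355)) = √(√(-385 - 131*(-18)) + (⅚ - 1*25)) = √(√(-385 + 2358) + (⅚ - 25)) = √(√1973 - 145/6) = √(-145/6 + √1973)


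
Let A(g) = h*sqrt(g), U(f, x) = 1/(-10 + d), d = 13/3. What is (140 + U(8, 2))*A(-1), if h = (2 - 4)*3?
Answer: -14262*I/17 ≈ -838.94*I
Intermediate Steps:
d = 13/3 (d = 13*(1/3) = 13/3 ≈ 4.3333)
U(f, x) = -3/17 (U(f, x) = 1/(-10 + 13/3) = 1/(-17/3) = -3/17)
h = -6 (h = -2*3 = -6)
A(g) = -6*sqrt(g)
(140 + U(8, 2))*A(-1) = (140 - 3/17)*(-6*I) = 2377*(-6*I)/17 = -14262*I/17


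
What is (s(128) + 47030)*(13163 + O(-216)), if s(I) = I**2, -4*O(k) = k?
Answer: 838142838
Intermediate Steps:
O(k) = -k/4
(s(128) + 47030)*(13163 + O(-216)) = (128**2 + 47030)*(13163 - 1/4*(-216)) = (16384 + 47030)*(13163 + 54) = 63414*13217 = 838142838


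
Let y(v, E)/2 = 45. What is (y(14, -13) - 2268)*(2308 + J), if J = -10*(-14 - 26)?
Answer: -5898024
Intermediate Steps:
y(v, E) = 90 (y(v, E) = 2*45 = 90)
J = 400 (J = -10*(-40) = 400)
(y(14, -13) - 2268)*(2308 + J) = (90 - 2268)*(2308 + 400) = -2178*2708 = -5898024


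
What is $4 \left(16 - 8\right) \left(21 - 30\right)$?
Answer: $-288$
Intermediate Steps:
$4 \left(16 - 8\right) \left(21 - 30\right) = 4 \cdot 8 \left(-9\right) = 4 \left(-72\right) = -288$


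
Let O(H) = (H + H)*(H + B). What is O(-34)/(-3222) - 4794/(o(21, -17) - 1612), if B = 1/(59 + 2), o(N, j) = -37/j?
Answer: 2026669688/896460819 ≈ 2.2607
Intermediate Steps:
B = 1/61 ≈ 0.016393
O(H) = 2*H*(1/61 + H) (O(H) = (H + H)*(H + 1/61) = (2*H)*(1/61 + H) = 2*H*(1/61 + H))
O(-34)/(-3222) - 4794/(o(21, -17) - 1612) = ((2/61)*(-34)*(1 + 61*(-34)))/(-3222) - 4794/(-37/(-17) - 1612) = ((2/61)*(-34)*(1 - 2074))*(-1/3222) - 4794/(-37*(-1/17) - 1612) = ((2/61)*(-34)*(-2073))*(-1/3222) - 4794/(37/17 - 1612) = (140964/61)*(-1/3222) - 4794/(-27367/17) = -23494/32757 - 4794*(-17/27367) = -23494/32757 + 81498/27367 = 2026669688/896460819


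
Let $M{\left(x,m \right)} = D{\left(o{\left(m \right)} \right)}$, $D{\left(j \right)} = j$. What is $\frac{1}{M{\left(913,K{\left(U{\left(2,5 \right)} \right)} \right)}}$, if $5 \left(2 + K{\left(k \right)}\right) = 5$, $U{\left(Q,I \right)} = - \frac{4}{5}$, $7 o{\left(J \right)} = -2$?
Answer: $- \frac{7}{2} \approx -3.5$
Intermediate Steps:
$o{\left(J \right)} = - \frac{2}{7}$ ($o{\left(J \right)} = \frac{1}{7} \left(-2\right) = - \frac{2}{7}$)
$U{\left(Q,I \right)} = - \frac{4}{5}$ ($U{\left(Q,I \right)} = \left(-4\right) \frac{1}{5} = - \frac{4}{5}$)
$K{\left(k \right)} = -1$ ($K{\left(k \right)} = -2 + \frac{1}{5} \cdot 5 = -2 + 1 = -1$)
$M{\left(x,m \right)} = - \frac{2}{7}$
$\frac{1}{M{\left(913,K{\left(U{\left(2,5 \right)} \right)} \right)}} = \frac{1}{- \frac{2}{7}} = - \frac{7}{2}$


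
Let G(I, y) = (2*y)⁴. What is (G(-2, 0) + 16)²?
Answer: 256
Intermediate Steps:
G(I, y) = 16*y⁴
(G(-2, 0) + 16)² = (16*0⁴ + 16)² = (16*0 + 16)² = (0 + 16)² = 16² = 256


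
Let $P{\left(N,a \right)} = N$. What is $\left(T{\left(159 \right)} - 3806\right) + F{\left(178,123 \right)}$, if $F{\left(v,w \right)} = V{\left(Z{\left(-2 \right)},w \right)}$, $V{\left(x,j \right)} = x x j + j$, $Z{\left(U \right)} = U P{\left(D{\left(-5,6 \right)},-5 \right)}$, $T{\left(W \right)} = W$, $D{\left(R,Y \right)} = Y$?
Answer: $14188$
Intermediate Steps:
$Z{\left(U \right)} = 6 U$ ($Z{\left(U \right)} = U 6 = 6 U$)
$V{\left(x,j \right)} = j + j x^{2}$ ($V{\left(x,j \right)} = x^{2} j + j = j x^{2} + j = j + j x^{2}$)
$F{\left(v,w \right)} = 145 w$ ($F{\left(v,w \right)} = w \left(1 + \left(6 \left(-2\right)\right)^{2}\right) = w \left(1 + \left(-12\right)^{2}\right) = w \left(1 + 144\right) = w 145 = 145 w$)
$\left(T{\left(159 \right)} - 3806\right) + F{\left(178,123 \right)} = \left(159 - 3806\right) + 145 \cdot 123 = -3647 + 17835 = 14188$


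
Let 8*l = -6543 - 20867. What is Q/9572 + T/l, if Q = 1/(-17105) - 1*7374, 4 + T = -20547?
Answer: 2346108174837/448781353460 ≈ 5.2277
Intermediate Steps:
T = -20551 (T = -4 - 20547 = -20551)
Q = -126132271/17105 (Q = -1/17105 - 7374 = -126132271/17105 ≈ -7374.0)
l = -13705/4 (l = (-6543 - 20867)/8 = (⅛)*(-27410) = -13705/4 ≈ -3426.3)
Q/9572 + T/l = -126132271/17105/9572 - 20551/(-13705/4) = -126132271/17105*1/9572 - 20551*(-4/13705) = -126132271/163729060 + 82204/13705 = 2346108174837/448781353460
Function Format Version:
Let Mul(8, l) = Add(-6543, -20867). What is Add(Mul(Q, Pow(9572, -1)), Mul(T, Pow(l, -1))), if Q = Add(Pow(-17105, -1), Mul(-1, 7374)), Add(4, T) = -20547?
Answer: Rational(2346108174837, 448781353460) ≈ 5.2277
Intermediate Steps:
T = -20551 (T = Add(-4, -20547) = -20551)
Q = Rational(-126132271, 17105) (Q = Add(Rational(-1, 17105), -7374) = Rational(-126132271, 17105) ≈ -7374.0)
l = Rational(-13705, 4) (l = Mul(Rational(1, 8), Add(-6543, -20867)) = Mul(Rational(1, 8), -27410) = Rational(-13705, 4) ≈ -3426.3)
Add(Mul(Q, Pow(9572, -1)), Mul(T, Pow(l, -1))) = Add(Mul(Rational(-126132271, 17105), Pow(9572, -1)), Mul(-20551, Pow(Rational(-13705, 4), -1))) = Add(Mul(Rational(-126132271, 17105), Rational(1, 9572)), Mul(-20551, Rational(-4, 13705))) = Add(Rational(-126132271, 163729060), Rational(82204, 13705)) = Rational(2346108174837, 448781353460)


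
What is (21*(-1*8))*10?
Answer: -1680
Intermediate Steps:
(21*(-1*8))*10 = (21*(-8))*10 = -168*10 = -1680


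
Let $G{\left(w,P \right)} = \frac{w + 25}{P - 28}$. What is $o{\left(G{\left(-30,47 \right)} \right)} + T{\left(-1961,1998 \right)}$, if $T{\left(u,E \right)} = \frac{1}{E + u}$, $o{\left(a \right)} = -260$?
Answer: $- \frac{9619}{37} \approx -259.97$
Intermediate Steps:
$G{\left(w,P \right)} = \frac{25 + w}{-28 + P}$
$o{\left(G{\left(-30,47 \right)} \right)} + T{\left(-1961,1998 \right)} = -260 + \frac{1}{1998 - 1961} = -260 + \frac{1}{37} = - \frac{9619}{37}$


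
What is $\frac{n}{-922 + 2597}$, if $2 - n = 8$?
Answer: $- \frac{6}{1675} \approx -0.0035821$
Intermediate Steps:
$n = -6$ ($n = 2 - 8 = -6$)
$\frac{n}{-922 + 2597} = - \frac{6}{-922 + 2597} = - \frac{6}{1675}$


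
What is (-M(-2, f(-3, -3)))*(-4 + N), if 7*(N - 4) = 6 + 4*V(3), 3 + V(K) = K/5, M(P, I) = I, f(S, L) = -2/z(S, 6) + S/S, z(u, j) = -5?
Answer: 18/25 ≈ 0.72000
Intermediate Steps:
f(S, L) = 7/5 (f(S, L) = -2/(-5) + S/S = -2*(-⅕) + 1 = ⅖ + 1 = 7/5)
V(K) = -3 + K/5
N = 122/35 (N = 4 + (6 + 4*(-3 + (⅕)*3))/7 = 4 + (6 + 4*(-3 + ⅗))/7 = 4 + (6 + 4*(-12/5))/7 = 4 + (6 - 48/5)/7 = 4 + (⅐)*(-18/5) = 4 - 18/35 = 122/35 ≈ 3.4857)
(-M(-2, f(-3, -3)))*(-4 + N) = (-1*7/5)*(-4 + 122/35) = -7/5*(-18/35) = 18/25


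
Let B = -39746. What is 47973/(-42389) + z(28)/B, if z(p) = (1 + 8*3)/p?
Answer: -53389635749/47174209432 ≈ -1.1318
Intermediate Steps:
z(p) = 25/p (z(p) = (1 + 24)/p = 25/p)
47973/(-42389) + z(28)/B = 47973/(-42389) + (25/28)/(-39746) = 47973*(-1/42389) + (25*(1/28))*(-1/39746) = -47973/42389 + (25/28)*(-1/39746) = -47973/42389 - 25/1112888 = -53389635749/47174209432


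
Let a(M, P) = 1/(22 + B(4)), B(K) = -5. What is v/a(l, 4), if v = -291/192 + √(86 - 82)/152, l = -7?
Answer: -31059/1216 ≈ -25.542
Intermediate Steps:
a(M, P) = 1/17 (a(M, P) = 1/(22 - 5) = 1/17)
v = -1827/1216 (v = -291*1/192 + √4*(1/152) = -97/64 + 2*(1/152) = -97/64 + 1/76 = -1827/1216 ≈ -1.5025)
v/a(l, 4) = -1827/(1216*1/17) = -1827/1216*17 = -31059/1216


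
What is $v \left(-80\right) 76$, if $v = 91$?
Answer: $-553280$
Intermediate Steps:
$v \left(-80\right) 76 = 91 \left(-80\right) 76 = \left(-7280\right) 76 = -553280$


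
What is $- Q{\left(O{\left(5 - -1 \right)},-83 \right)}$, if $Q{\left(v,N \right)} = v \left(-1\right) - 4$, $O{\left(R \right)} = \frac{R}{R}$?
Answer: $5$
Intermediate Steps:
$O{\left(R \right)} = 1$
$Q{\left(v,N \right)} = -4 - v$ ($Q{\left(v,N \right)} = - v - 4 = -4 - v$)
$- Q{\left(O{\left(5 - -1 \right)},-83 \right)} = - (-4 - 1) = \left(-1\right) \left(-5\right) = 5$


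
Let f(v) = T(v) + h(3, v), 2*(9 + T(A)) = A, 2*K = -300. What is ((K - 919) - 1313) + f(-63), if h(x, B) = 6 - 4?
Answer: -4841/2 ≈ -2420.5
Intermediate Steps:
h(x, B) = 2
K = -150 (K = (½)*(-300) = -150)
T(A) = -9 + A/2
f(v) = -7 + v/2 (f(v) = (-9 + v/2) + 2 = -7 + v/2)
((K - 919) - 1313) + f(-63) = ((-150 - 919) - 1313) + (-7 + (½)*(-63)) = (-1069 - 1313) + (-7 - 63/2) = -2382 - 77/2 = -4841/2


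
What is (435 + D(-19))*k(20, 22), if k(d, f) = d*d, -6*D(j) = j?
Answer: 525800/3 ≈ 1.7527e+5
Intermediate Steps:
D(j) = -j/6
k(d, f) = d**2
(435 + D(-19))*k(20, 22) = (435 - 1/6*(-19))*20**2 = (435 + 19/6)*400 = (2629/6)*400 = 525800/3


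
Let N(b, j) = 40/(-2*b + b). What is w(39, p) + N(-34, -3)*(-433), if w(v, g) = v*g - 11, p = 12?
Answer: -891/17 ≈ -52.412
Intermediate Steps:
w(v, g) = -11 + g*v (w(v, g) = g*v - 11 = -11 + g*v)
N(b, j) = -40/b (N(b, j) = 40/((-b)) = 40*(-1/b) = -40/b)
w(39, p) + N(-34, -3)*(-433) = (-11 + 12*39) - 40/(-34)*(-433) = (-11 + 468) - 40*(-1/34)*(-433) = 457 + (20/17)*(-433) = 457 - 8660/17 = -891/17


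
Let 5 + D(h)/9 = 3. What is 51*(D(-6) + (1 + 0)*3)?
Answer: -765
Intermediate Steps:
D(h) = -18 (D(h) = -45 + 9*3 = -45 + 27 = -18)
51*(D(-6) + (1 + 0)*3) = 51*(-18 + (1 + 0)*3) = 51*(-18 + 1*3) = 51*(-18 + 3) = 51*(-15) = -765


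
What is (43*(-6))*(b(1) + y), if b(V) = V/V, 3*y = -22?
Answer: 1634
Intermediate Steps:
y = -22/3 (y = (⅓)*(-22) = -22/3 ≈ -7.3333)
b(V) = 1
(43*(-6))*(b(1) + y) = (43*(-6))*(1 - 22/3) = -258*(-19/3) = 1634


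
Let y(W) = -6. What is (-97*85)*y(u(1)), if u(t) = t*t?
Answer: 49470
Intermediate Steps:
u(t) = t**2
(-97*85)*y(u(1)) = -97*85*(-6) = -8245*(-6) = 49470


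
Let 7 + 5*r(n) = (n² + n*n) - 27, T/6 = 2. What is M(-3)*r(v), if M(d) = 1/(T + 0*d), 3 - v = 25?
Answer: 467/30 ≈ 15.567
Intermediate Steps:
T = 12 (T = 6*2 = 12)
v = -22 (v = 3 - 1*25 = 3 - 25 = -22)
r(n) = -34/5 + 2*n²/5 (r(n) = -7/5 + ((n² + n*n) - 27)/5 = -7/5 + ((n² + n²) - 27)/5 = -7/5 + (2*n² - 27)/5 = -7/5 + (-27 + 2*n²)/5 = -7/5 + (-27/5 + 2*n²/5) = -34/5 + 2*n²/5)
M(d) = 1/12 (M(d) = 1/(12 + 0*d) = 1/(12 + 0) = 1/12)
M(-3)*r(v) = (-34/5 + (⅖)*(-22)²)/12 = (-34/5 + (⅖)*484)/12 = (-34/5 + 968/5)/12 = (1/12)*(934/5) = 467/30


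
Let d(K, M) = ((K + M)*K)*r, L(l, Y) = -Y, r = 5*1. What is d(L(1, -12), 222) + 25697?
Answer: 39737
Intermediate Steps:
r = 5
d(K, M) = 5*K*(K + M) (d(K, M) = ((K + M)*K)*5 = (K*(K + M))*5 = 5*K*(K + M))
d(L(1, -12), 222) + 25697 = 5*(-1*(-12))*(-1*(-12) + 222) + 25697 = 5*12*(12 + 222) + 25697 = 5*12*234 + 25697 = 14040 + 25697 = 39737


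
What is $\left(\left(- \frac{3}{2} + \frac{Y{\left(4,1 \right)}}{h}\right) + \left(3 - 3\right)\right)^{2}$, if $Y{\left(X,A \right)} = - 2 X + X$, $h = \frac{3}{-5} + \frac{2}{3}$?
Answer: $\frac{15129}{4} \approx 3782.3$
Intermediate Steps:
$h = \frac{1}{15}$ ($h = 3 \left(- \frac{1}{5}\right) + 2 \cdot \frac{1}{3} = - \frac{3}{5} + \frac{2}{3} = \frac{1}{15} \approx 0.066667$)
$Y{\left(X,A \right)} = - X$
$\left(\left(- \frac{3}{2} + \frac{Y{\left(4,1 \right)}}{h}\right) + \left(3 - 3\right)\right)^{2} = \left(\left(- \frac{3}{2} + \left(-1\right) 4 \frac{1}{\frac{1}{15}}\right) + \left(3 - 3\right)\right)^{2} = \left(\left(\left(-3\right) \frac{1}{2} - 60\right) + 0\right)^{2} = \left(\left(- \frac{3}{2} - 60\right) + 0\right)^{2} = \left(- \frac{123}{2} + 0\right)^{2} = \left(- \frac{123}{2}\right)^{2} = \frac{15129}{4}$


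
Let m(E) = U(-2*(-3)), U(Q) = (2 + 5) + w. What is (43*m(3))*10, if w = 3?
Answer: 4300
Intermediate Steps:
U(Q) = 10 (U(Q) = (2 + 5) + 3 = 7 + 3 = 10)
m(E) = 10
(43*m(3))*10 = (43*10)*10 = 430*10 = 4300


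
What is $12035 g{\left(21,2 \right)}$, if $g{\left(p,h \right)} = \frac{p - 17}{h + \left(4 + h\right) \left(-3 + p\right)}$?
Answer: $\frac{4814}{11} \approx 437.64$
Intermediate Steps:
$g{\left(p,h \right)} = \frac{-17 + p}{h + \left(-3 + p\right) \left(4 + h\right)}$
$12035 g{\left(21,2 \right)} = 12035 \frac{-17 + 21}{-12 - 4 + 4 \cdot 21 + 2 \cdot 21} = 12035 \frac{1}{-12 - 4 + 84 + 42} \cdot 4 = 12035 \cdot \frac{1}{110} \cdot 4 = 12035 \cdot \frac{2}{55} = \frac{4814}{11}$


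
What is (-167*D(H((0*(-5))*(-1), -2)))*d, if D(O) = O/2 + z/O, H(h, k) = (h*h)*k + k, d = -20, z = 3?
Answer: -8350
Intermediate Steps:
H(h, k) = k + k*h**2 (H(h, k) = h**2*k + k = k*h**2 + k = k + k*h**2)
D(O) = O/2 + 3/O
(-167*D(H((0*(-5))*(-1), -2)))*d = -167*((-2*(1 + ((0*(-5))*(-1))**2))/2 + 3/((-2*(1 + ((0*(-5))*(-1))**2))))*(-20) = -167*((-2*(1 + (0*(-1))**2))/2 + 3/((-2*(1 + (0*(-1))**2))))*(-20) = -167*((-2*(1 + 0**2))/2 + 3/((-2*(1 + 0**2))))*(-20) = -167*((-2*(1 + 0))/2 + 3/((-2*(1 + 0))))*(-20) = -167*((-2*1)/2 + 3/((-2*1)))*(-20) = -167*((1/2)*(-2) + 3/(-2))*(-20) = -167*(-1 + 3*(-1/2))*(-20) = -167*(-1 - 3/2)*(-20) = -167*(-5/2)*(-20) = (835/2)*(-20) = -8350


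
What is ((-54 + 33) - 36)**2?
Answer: 3249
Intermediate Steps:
((-54 + 33) - 36)**2 = (-21 - 36)**2 = (-57)**2 = 3249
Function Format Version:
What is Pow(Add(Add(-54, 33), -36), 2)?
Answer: 3249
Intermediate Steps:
Pow(Add(Add(-54, 33), -36), 2) = Pow(Add(-21, -36), 2) = Pow(-57, 2) = 3249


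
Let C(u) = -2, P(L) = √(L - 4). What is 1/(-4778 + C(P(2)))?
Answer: -1/4780 ≈ -0.00020921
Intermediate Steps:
P(L) = √(-4 + L)
1/(-4778 + C(P(2))) = 1/(-4778 - 2) = 1/(-4780) = -1/4780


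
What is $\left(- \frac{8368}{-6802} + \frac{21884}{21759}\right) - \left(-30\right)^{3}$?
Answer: $\frac{1998229160140}{74002359} \approx 27002.0$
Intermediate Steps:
$\left(- \frac{8368}{-6802} + \frac{21884}{21759}\right) - \left(-30\right)^{3} = \left(\left(-8368\right) \left(- \frac{1}{6802}\right) + 21884 \cdot \frac{1}{21759}\right) - -27000 = \left(\frac{4184}{3401} + \frac{21884}{21759}\right) + 27000 = \frac{165467140}{74002359} + 27000 = \frac{1998229160140}{74002359}$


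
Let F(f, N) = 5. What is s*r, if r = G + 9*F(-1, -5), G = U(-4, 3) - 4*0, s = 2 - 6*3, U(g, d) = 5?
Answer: -800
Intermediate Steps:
s = -16 (s = 2 - 18 = -16)
G = 5 (G = 5 - 4*0 = 5 + 0 = 5)
r = 50 (r = 5 + 9*5 = 5 + 45 = 50)
s*r = -16*50 = -800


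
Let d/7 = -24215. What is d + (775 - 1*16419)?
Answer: -185149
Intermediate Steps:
d = -169505 (d = 7*(-24215) = -169505)
d + (775 - 1*16419) = -169505 + (775 - 1*16419) = -169505 + (775 - 16419) = -169505 - 15644 = -185149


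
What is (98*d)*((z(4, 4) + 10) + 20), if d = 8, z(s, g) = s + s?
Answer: 29792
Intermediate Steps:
z(s, g) = 2*s
(98*d)*((z(4, 4) + 10) + 20) = (98*8)*((2*4 + 10) + 20) = 784*((8 + 10) + 20) = 784*(18 + 20) = 784*38 = 29792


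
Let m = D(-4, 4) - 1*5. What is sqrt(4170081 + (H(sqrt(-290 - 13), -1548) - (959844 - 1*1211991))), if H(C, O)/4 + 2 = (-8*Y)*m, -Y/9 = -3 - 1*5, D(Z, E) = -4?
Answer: 2*sqrt(1110739) ≈ 2107.8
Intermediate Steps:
m = -9 (m = -4 - 1*5 = -4 - 5 = -9)
Y = 72 (Y = -9*(-3 - 1*5) = -9*(-3 - 5) = -9*(-8) = 72)
H(C, O) = 20728 (H(C, O) = -8 + 4*(-8*72*(-9)) = -8 + 4*(-576*(-9)) = -8 + 4*5184 = -8 + 20736 = 20728)
sqrt(4170081 + (H(sqrt(-290 - 13), -1548) - (959844 - 1*1211991))) = sqrt(4170081 + (20728 - (959844 - 1*1211991))) = sqrt(4170081 + (20728 - (959844 - 1211991))) = sqrt(4170081 + (20728 - 1*(-252147))) = sqrt(4170081 + (20728 + 252147)) = sqrt(4170081 + 272875) = sqrt(4442956) = 2*sqrt(1110739)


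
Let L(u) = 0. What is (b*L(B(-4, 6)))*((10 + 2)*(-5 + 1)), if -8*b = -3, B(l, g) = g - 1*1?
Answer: 0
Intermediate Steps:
B(l, g) = -1 + g (B(l, g) = g - 1 = -1 + g)
b = 3/8 (b = -⅛*(-3) = 3/8 ≈ 0.37500)
(b*L(B(-4, 6)))*((10 + 2)*(-5 + 1)) = ((3/8)*0)*((10 + 2)*(-5 + 1)) = 0*(12*(-4)) = 0*(-48) = 0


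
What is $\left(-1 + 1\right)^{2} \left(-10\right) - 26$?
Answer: $-26$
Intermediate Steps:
$\left(-1 + 1\right)^{2} \left(-10\right) - 26 = 0^{2} \left(-10\right) - 26 = 0 \left(-10\right) - 26 = 0 - 26 = -26$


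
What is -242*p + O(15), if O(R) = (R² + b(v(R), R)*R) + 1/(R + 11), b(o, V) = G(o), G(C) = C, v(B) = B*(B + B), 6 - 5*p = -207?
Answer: -433441/130 ≈ -3334.2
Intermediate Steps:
p = 213/5 (p = 6/5 - ⅕*(-207) = 6/5 + 207/5 = 213/5 ≈ 42.600)
v(B) = 2*B² (v(B) = B*(2*B) = 2*B²)
b(o, V) = o
O(R) = R² + 1/(11 + R) + 2*R³ (O(R) = (R² + (2*R²)*R) + 1/(R + 11) = (R² + 2*R³) + 1/(11 + R) = R² + 1/(11 + R) + 2*R³)
-242*p + O(15) = -242*213/5 + (1 + 2*15⁴ + 11*15² + 23*15³)/(11 + 15) = -51546/5 + (1 + 2*50625 + 11*225 + 23*3375)/26 = -51546/5 + (1 + 101250 + 2475 + 77625)/26 = -51546/5 + (1/26)*181351 = -51546/5 + 181351/26 = -433441/130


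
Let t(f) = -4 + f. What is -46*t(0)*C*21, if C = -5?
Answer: -19320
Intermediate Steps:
-46*t(0)*C*21 = -46*(-4 + 0)*(-5)*21 = -(-184)*(-5)*21 = -46*20*21 = -920*21 = -19320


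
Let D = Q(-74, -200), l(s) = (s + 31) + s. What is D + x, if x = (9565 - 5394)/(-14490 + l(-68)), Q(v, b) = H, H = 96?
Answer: 1396949/14595 ≈ 95.714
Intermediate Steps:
Q(v, b) = 96
l(s) = 31 + 2*s (l(s) = (31 + s) + s = 31 + 2*s)
D = 96
x = -4171/14595 (x = (9565 - 5394)/(-14490 + (31 + 2*(-68))) = 4171/(-14490 + (31 - 136)) = 4171/(-14490 - 105) = 4171/(-14595) = 4171*(-1/14595) = -4171/14595 ≈ -0.28578)
D + x = 96 - 4171/14595 = 1396949/14595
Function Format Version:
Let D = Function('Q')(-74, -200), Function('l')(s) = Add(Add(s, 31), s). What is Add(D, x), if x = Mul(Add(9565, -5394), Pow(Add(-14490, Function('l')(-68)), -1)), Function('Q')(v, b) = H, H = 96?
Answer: Rational(1396949, 14595) ≈ 95.714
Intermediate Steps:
Function('Q')(v, b) = 96
Function('l')(s) = Add(31, Mul(2, s)) (Function('l')(s) = Add(Add(31, s), s) = Add(31, Mul(2, s)))
D = 96
x = Rational(-4171, 14595) (x = Mul(Add(9565, -5394), Pow(Add(-14490, Add(31, Mul(2, -68))), -1)) = Mul(4171, Pow(Add(-14490, Add(31, -136)), -1)) = Mul(4171, Pow(Add(-14490, -105), -1)) = Mul(4171, Pow(-14595, -1)) = Mul(4171, Rational(-1, 14595)) = Rational(-4171, 14595) ≈ -0.28578)
Add(D, x) = Add(96, Rational(-4171, 14595)) = Rational(1396949, 14595)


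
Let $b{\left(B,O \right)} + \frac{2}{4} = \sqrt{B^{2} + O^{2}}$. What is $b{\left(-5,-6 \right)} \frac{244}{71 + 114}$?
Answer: $- \frac{122}{185} + \frac{244 \sqrt{61}}{185} \approx 9.6416$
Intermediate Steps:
$b{\left(B,O \right)} = - \frac{1}{2} + \sqrt{B^{2} + O^{2}}$
$b{\left(-5,-6 \right)} \frac{244}{71 + 114} = \left(- \frac{1}{2} + \sqrt{\left(-5\right)^{2} + \left(-6\right)^{2}}\right) \frac{244}{71 + 114} = \left(- \frac{1}{2} + \sqrt{25 + 36}\right) \frac{244}{185} = \left(- \frac{1}{2} + \sqrt{61}\right) 244 \cdot \frac{1}{185} = \left(- \frac{1}{2} + \sqrt{61}\right) \frac{244}{185} = - \frac{122}{185} + \frac{244 \sqrt{61}}{185}$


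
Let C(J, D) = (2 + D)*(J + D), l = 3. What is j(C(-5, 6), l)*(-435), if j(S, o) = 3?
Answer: -1305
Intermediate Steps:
C(J, D) = (2 + D)*(D + J)
j(C(-5, 6), l)*(-435) = 3*(-435) = -1305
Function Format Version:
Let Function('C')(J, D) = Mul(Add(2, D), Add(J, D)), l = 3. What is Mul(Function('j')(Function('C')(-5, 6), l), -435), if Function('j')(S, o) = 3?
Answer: -1305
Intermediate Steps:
Function('C')(J, D) = Mul(Add(2, D), Add(D, J))
Mul(Function('j')(Function('C')(-5, 6), l), -435) = Mul(3, -435) = -1305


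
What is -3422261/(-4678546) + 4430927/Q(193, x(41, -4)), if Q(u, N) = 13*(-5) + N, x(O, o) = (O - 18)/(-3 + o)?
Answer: -36277608676059/559086247 ≈ -64887.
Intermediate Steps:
x(O, o) = (-18 + O)/(-3 + o)
Q(u, N) = -65 + N
-3422261/(-4678546) + 4430927/Q(193, x(41, -4)) = -3422261/(-4678546) + 4430927/(-65 + (-18 + 41)/(-3 - 4)) = -3422261*(-1/4678546) + 4430927/(-65 + 23/(-7)) = 3422261/4678546 + 4430927/(-65 - ⅐*23) = 3422261/4678546 + 4430927/(-65 - 23/7) = 3422261/4678546 + 4430927/(-478/7) = 3422261/4678546 + 4430927*(-7/478) = 3422261/4678546 - 31016489/478 = -36277608676059/559086247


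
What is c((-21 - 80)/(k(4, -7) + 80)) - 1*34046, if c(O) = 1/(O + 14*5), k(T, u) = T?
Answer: -196751750/5779 ≈ -34046.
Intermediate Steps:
c(O) = 1/(70 + O) (c(O) = 1/(O + 70) = 1/(70 + O))
c((-21 - 80)/(k(4, -7) + 80)) - 1*34046 = 1/(70 + (-21 - 80)/(4 + 80)) - 1*34046 = 1/(70 - 101/84) - 34046 = 1/(5779/84) - 34046 = 84/5779 - 34046 = -196751750/5779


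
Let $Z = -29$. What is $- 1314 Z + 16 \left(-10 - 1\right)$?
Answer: $37930$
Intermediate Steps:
$- 1314 Z + 16 \left(-10 - 1\right) = \left(-1314\right) \left(-29\right) + 16 \left(-10 - 1\right) = 38106 + 16 \left(-11\right) = 38106 - 176 = 37930$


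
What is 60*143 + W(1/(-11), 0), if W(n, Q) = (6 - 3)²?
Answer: 8589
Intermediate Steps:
W(n, Q) = 9 (W(n, Q) = 3² = 9)
60*143 + W(1/(-11), 0) = 60*143 + 9 = 8580 + 9 = 8589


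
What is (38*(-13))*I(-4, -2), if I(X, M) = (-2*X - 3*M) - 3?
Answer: -5434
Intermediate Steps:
I(X, M) = -3 - 3*M - 2*X (I(X, M) = (-3*M - 2*X) - 3 = -3 - 3*M - 2*X)
(38*(-13))*I(-4, -2) = (38*(-13))*(-3 - 3*(-2) - 2*(-4)) = -494*(-3 + 6 + 8) = -494*11 = -5434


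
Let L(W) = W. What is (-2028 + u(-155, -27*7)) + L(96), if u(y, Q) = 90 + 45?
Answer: -1797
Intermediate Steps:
u(y, Q) = 135
(-2028 + u(-155, -27*7)) + L(96) = (-2028 + 135) + 96 = -1893 + 96 = -1797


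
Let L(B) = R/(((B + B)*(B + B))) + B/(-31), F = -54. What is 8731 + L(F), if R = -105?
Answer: 1052538835/120528 ≈ 8732.7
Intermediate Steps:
L(B) = -105/(4*B**2) - B/31 (L(B) = -105/(B + B)**2 + B/(-31) = -105*1/(4*B**2) + B*(-1/31) = -105*1/(4*B**2) - B/31 = -105/(4*B**2) - B/31)
8731 + L(F) = 8731 + (-105/4/(-54)**2 - 1/31*(-54)) = 8731 + (-105/4*1/2916 + 54/31) = 8731 + (-35/3888 + 54/31) = 8731 + 208867/120528 = 1052538835/120528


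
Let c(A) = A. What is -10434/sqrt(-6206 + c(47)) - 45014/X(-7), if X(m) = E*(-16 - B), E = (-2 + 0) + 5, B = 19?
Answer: 45014/105 + 3478*I*sqrt(6159)/2053 ≈ 428.7 + 132.95*I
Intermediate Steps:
E = 3 (E = -2 + 5 = 3)
X(m) = -105 (X(m) = 3*(-16 - 1*19) = 3*(-16 - 19) = 3*(-35) = -105)
-10434/sqrt(-6206 + c(47)) - 45014/X(-7) = -10434/sqrt(-6206 + 47) - 45014/(-105) = -10434*(-I*sqrt(6159)/6159) - 45014*(-1/105) = -10434*(-I*sqrt(6159)/6159) + 45014/105 = -(-3478)*I*sqrt(6159)/2053 + 45014/105 = 3478*I*sqrt(6159)/2053 + 45014/105 = 45014/105 + 3478*I*sqrt(6159)/2053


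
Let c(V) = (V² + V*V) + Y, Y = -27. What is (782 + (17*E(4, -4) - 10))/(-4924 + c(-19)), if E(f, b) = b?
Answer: -704/4229 ≈ -0.16647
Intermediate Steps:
c(V) = -27 + 2*V² (c(V) = (V² + V*V) - 27 = (V² + V²) - 27 = 2*V² - 27 = -27 + 2*V²)
(782 + (17*E(4, -4) - 10))/(-4924 + c(-19)) = (782 + (17*(-4) - 10))/(-4924 + (-27 + 2*(-19)²)) = (782 + (-68 - 10))/(-4924 + (-27 + 2*361)) = (782 - 78)/(-4924 + (-27 + 722)) = 704/(-4924 + 695) = 704/(-4229) = 704*(-1/4229) = -704/4229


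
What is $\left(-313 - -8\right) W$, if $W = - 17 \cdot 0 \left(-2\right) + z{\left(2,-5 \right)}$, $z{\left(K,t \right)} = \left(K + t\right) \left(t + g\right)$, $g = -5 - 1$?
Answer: $-10065$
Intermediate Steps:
$g = -6$ ($g = -5 - 1 = -6$)
$z{\left(K,t \right)} = \left(-6 + t\right) \left(K + t\right)$ ($z{\left(K,t \right)} = \left(K + t\right) \left(t - 6\right) = \left(K + t\right) \left(-6 + t\right) = \left(-6 + t\right) \left(K + t\right)$)
$W = 33$ ($W = - 17 \cdot 0 \left(-2\right) + \left(\left(-5\right)^{2} - 12 - -30 + 2 \left(-5\right)\right) = \left(-17\right) 0 + \left(25 - 12 + 30 - 10\right) = 0 + 33 = 33$)
$\left(-313 - -8\right) W = \left(-313 - -8\right) 33 = \left(-313 + 8\right) 33 = \left(-305\right) 33 = -10065$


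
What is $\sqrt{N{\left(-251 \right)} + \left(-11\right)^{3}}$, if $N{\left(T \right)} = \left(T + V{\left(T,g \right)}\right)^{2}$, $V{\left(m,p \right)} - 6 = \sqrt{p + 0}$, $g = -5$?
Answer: $\sqrt{58689 - 490 i \sqrt{5}} \approx 242.27 - 2.261 i$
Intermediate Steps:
$V{\left(m,p \right)} = 6 + \sqrt{p}$ ($V{\left(m,p \right)} = 6 + \sqrt{p + 0} = 6 + \sqrt{p}$)
$N{\left(T \right)} = \left(6 + T + i \sqrt{5}\right)^{2}$ ($N{\left(T \right)} = \left(T + \left(6 + \sqrt{-5}\right)\right)^{2} = \left(T + \left(6 + i \sqrt{5}\right)\right)^{2} = \left(6 + T + i \sqrt{5}\right)^{2}$)
$\sqrt{N{\left(-251 \right)} + \left(-11\right)^{3}} = \sqrt{\left(6 - 251 + i \sqrt{5}\right)^{2} + \left(-11\right)^{3}} = \sqrt{\left(-245 + i \sqrt{5}\right)^{2} - 1331} = \sqrt{-1331 + \left(-245 + i \sqrt{5}\right)^{2}}$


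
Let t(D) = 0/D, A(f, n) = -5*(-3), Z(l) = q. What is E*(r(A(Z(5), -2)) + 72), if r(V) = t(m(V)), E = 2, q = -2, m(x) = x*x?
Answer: 144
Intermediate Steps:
m(x) = x²
Z(l) = -2
A(f, n) = 15
t(D) = 0
r(V) = 0
E*(r(A(Z(5), -2)) + 72) = 2*(0 + 72) = 2*72 = 144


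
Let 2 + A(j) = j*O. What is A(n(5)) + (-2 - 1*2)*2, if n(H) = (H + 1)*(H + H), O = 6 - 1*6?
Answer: -10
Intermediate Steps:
O = 0 (O = 6 - 6 = 0)
n(H) = 2*H*(1 + H) (n(H) = (1 + H)*(2*H) = 2*H*(1 + H))
A(j) = -2 (A(j) = -2 + j*0 = -2 + 0 = -2)
A(n(5)) + (-2 - 1*2)*2 = -2 + (-2 - 1*2)*2 = -2 + (-2 - 2)*2 = -2 - 4*2 = -2 - 8 = -10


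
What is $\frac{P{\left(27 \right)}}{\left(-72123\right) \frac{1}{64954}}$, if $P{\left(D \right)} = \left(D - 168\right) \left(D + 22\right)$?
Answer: $\frac{149589062}{24041} \approx 6222.3$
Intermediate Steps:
$P{\left(D \right)} = \left(-168 + D\right) \left(22 + D\right)$
$\frac{P{\left(27 \right)}}{\left(-72123\right) \frac{1}{64954}} = \frac{-3696 + 27^{2} - 3942}{\left(-72123\right) \frac{1}{64954}} = \frac{-3696 + 729 - 3942}{\left(-72123\right) \frac{1}{64954}} = - \frac{6909}{- \frac{72123}{64954}} = \left(-6909\right) \left(- \frac{64954}{72123}\right) = \frac{149589062}{24041}$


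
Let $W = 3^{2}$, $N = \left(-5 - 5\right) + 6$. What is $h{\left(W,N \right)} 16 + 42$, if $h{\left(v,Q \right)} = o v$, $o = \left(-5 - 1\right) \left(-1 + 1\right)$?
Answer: $42$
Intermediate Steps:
$o = 0$ ($o = \left(-6\right) 0 = 0$)
$N = -4$ ($N = -10 + 6 = -4$)
$W = 9$
$h{\left(v,Q \right)} = 0$ ($h{\left(v,Q \right)} = 0 v = 0$)
$h{\left(W,N \right)} 16 + 42 = 0 \cdot 16 + 42 = 0 + 42 = 42$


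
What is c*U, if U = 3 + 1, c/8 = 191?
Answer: 6112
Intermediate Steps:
c = 1528 (c = 8*191 = 1528)
U = 4
c*U = 1528*4 = 6112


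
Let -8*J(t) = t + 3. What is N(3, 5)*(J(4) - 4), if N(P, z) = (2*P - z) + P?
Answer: -39/2 ≈ -19.500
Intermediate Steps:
J(t) = -3/8 - t/8 (J(t) = -(t + 3)/8 = -(3 + t)/8 = -3/8 - t/8)
N(P, z) = -z + 3*P (N(P, z) = (-z + 2*P) + P = -z + 3*P)
N(3, 5)*(J(4) - 4) = (-1*5 + 3*3)*((-3/8 - 1/8*4) - 4) = (-5 + 9)*((-3/8 - 1/2) - 4) = 4*(-7/8 - 4) = 4*(-39/8) = -39/2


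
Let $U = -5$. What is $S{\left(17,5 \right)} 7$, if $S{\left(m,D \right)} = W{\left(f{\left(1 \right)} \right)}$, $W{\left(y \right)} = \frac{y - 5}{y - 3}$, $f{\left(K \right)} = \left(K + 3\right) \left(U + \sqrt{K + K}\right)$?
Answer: $\frac{543}{71} + \frac{8 \sqrt{2}}{71} \approx 7.8072$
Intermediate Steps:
$f{\left(K \right)} = \left(-5 + \sqrt{2} \sqrt{K}\right) \left(3 + K\right)$ ($f{\left(K \right)} = \left(K + 3\right) \left(-5 + \sqrt{K + K}\right) = \left(3 + K\right) \left(-5 + \sqrt{2 K}\right) = \left(3 + K\right) \left(-5 + \sqrt{2} \sqrt{K}\right) = \left(-5 + \sqrt{2} \sqrt{K}\right) \left(3 + K\right)$)
$W{\left(y \right)} = \frac{-5 + y}{-3 + y}$
$S{\left(m,D \right)} = \frac{-25 + 4 \sqrt{2}}{-23 + 4 \sqrt{2}}$ ($S{\left(m,D \right)} = \frac{-5 + \left(-15 - 5 + \sqrt{2} \cdot 1^{\frac{3}{2}} + 3 \sqrt{2} \sqrt{1}\right)}{-3 + \left(-15 - 5 + \sqrt{2} \cdot 1^{\frac{3}{2}} + 3 \sqrt{2} \sqrt{1}\right)} = \frac{-5 + \left(-15 - 5 + \sqrt{2} \cdot 1 + 3 \sqrt{2} \cdot 1\right)}{-3 + \left(-15 - 5 + \sqrt{2} \cdot 1 + 3 \sqrt{2} \cdot 1\right)} = \frac{-5 + \left(-15 - 5 + \sqrt{2} + 3 \sqrt{2}\right)}{-3 + \left(-15 - 5 + \sqrt{2} + 3 \sqrt{2}\right)} = \frac{-5 - \left(20 - 4 \sqrt{2}\right)}{-3 - \left(20 - 4 \sqrt{2}\right)} = \frac{-25 + 4 \sqrt{2}}{-23 + 4 \sqrt{2}}$)
$S{\left(17,5 \right)} 7 = \left(\frac{543}{497} + \frac{8 \sqrt{2}}{497}\right) 7 = \frac{543}{71} + \frac{8 \sqrt{2}}{71}$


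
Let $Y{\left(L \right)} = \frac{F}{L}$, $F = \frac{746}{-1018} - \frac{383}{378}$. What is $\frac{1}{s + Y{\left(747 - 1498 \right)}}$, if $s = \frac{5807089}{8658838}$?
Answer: $\frac{312787322351469}{210499451891959} \approx 1.4859$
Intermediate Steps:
$F = - \frac{335941}{192402}$ ($F = 746 \left(- \frac{1}{1018}\right) - \frac{383}{378} = - \frac{373}{509} - \frac{383}{378} = - \frac{335941}{192402} \approx -1.746$)
$Y{\left(L \right)} = - \frac{335941}{192402 L}$
$s = \frac{5807089}{8658838}$ ($s = 5807089 \cdot \frac{1}{8658838} = \frac{5807089}{8658838} \approx 0.67065$)
$\frac{1}{s + Y{\left(747 - 1498 \right)}} = \frac{1}{\frac{5807089}{8658838} - \frac{335941}{192402 \left(747 - 1498\right)}} = \frac{1}{\frac{5807089}{8658838} - \frac{335941}{192402 \left(-751\right)}} = \frac{1}{\frac{5807089}{8658838} - - \frac{335941}{144493902}} = \frac{1}{\frac{5807089}{8658838} + \frac{335941}{144493902}} = \frac{1}{\frac{210499451891959}{312787322351469}} = \frac{312787322351469}{210499451891959}$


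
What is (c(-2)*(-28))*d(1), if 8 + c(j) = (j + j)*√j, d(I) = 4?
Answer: 896 + 448*I*√2 ≈ 896.0 + 633.57*I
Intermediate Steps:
c(j) = -8 + 2*j^(3/2) (c(j) = -8 + (j + j)*√j = -8 + (2*j)*√j = -8 + 2*j^(3/2))
(c(-2)*(-28))*d(1) = ((-8 + 2*(-2)^(3/2))*(-28))*4 = ((-8 + 2*(-2*I*√2))*(-28))*4 = ((-8 - 4*I*√2)*(-28))*4 = (224 + 112*I*√2)*4 = 896 + 448*I*√2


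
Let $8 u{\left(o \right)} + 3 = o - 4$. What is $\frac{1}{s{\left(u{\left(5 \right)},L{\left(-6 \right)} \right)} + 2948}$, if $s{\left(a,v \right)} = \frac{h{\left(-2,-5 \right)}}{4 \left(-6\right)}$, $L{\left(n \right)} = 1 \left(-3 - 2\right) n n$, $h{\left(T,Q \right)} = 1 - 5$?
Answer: $\frac{6}{17689} \approx 0.00033919$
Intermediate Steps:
$h{\left(T,Q \right)} = -4$
$u{\left(o \right)} = - \frac{7}{8} + \frac{o}{8}$ ($u{\left(o \right)} = - \frac{3}{8} + \frac{o - 4}{8} = - \frac{3}{8} + \frac{-4 + o}{8} = - \frac{3}{8} + \left(- \frac{1}{2} + \frac{o}{8}\right) = - \frac{7}{8} + \frac{o}{8}$)
$L{\left(n \right)} = - 5 n^{2}$ ($L{\left(n \right)} = 1 - 5 n n = 1 \left(- 5 n^{2}\right) = - 5 n^{2}$)
$s{\left(a,v \right)} = \frac{1}{6}$ ($s{\left(a,v \right)} = - \frac{4}{4 \left(-6\right)} = - \frac{4}{-24} = \left(-4\right) \left(- \frac{1}{24}\right) = \frac{1}{6}$)
$\frac{1}{s{\left(u{\left(5 \right)},L{\left(-6 \right)} \right)} + 2948} = \frac{1}{\frac{1}{6} + 2948} = \frac{1}{\frac{17689}{6}} = \frac{6}{17689}$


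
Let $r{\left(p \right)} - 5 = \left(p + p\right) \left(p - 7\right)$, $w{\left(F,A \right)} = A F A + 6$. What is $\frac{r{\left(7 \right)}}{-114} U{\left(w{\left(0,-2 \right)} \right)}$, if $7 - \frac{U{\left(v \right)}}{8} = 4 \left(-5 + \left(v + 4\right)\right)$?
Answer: $\frac{260}{57} \approx 4.5614$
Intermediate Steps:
$w{\left(F,A \right)} = 6 + F A^{2}$ ($w{\left(F,A \right)} = F A^{2} + 6 = 6 + F A^{2}$)
$r{\left(p \right)} = 5 + 2 p \left(-7 + p\right)$ ($r{\left(p \right)} = 5 + \left(p + p\right) \left(p - 7\right) = 5 + 2 p \left(-7 + p\right)$)
$U{\left(v \right)} = 88 - 32 v$ ($U{\left(v \right)} = 56 - 8 \cdot 4 \left(-5 + \left(v + 4\right)\right) = 56 - 8 \cdot 4 \left(-5 + \left(4 + v\right)\right) = 56 - 8 \cdot 4 \left(-1 + v\right) = 56 - 8 \left(-4 + 4 v\right) = 56 - \left(-32 + 32 v\right) = 88 - 32 v$)
$\frac{r{\left(7 \right)}}{-114} U{\left(w{\left(0,-2 \right)} \right)} = \frac{5 - 98 + 2 \cdot 7^{2}}{-114} \left(88 - 32 \left(6 + 0 \left(-2\right)^{2}\right)\right) = \left(5 - 98 + 2 \cdot 49\right) \left(- \frac{1}{114}\right) \left(88 - 32 \left(6 + 0 \cdot 4\right)\right) = \left(5 - 98 + 98\right) \left(- \frac{1}{114}\right) \left(88 - 32 \left(6 + 0\right)\right) = 5 \left(- \frac{1}{114}\right) \left(88 - 192\right) = - \frac{5 \left(88 - 192\right)}{114} = \left(- \frac{5}{114}\right) \left(-104\right) = \frac{260}{57}$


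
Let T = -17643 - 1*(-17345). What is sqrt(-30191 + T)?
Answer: I*sqrt(30489) ≈ 174.61*I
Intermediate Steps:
T = -298 (T = -17643 + 17345 = -298)
sqrt(-30191 + T) = sqrt(-30191 - 298) = sqrt(-30489) = I*sqrt(30489)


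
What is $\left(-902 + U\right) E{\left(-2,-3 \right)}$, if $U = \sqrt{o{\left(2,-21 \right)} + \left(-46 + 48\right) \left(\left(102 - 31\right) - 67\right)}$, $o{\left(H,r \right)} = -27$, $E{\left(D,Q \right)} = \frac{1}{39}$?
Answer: $- \frac{902}{39} + \frac{i \sqrt{19}}{39} \approx -23.128 + 0.11177 i$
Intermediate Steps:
$E{\left(D,Q \right)} = \frac{1}{39}$
$U = i \sqrt{19}$ ($U = \sqrt{-27 + \left(-46 + 48\right) \left(\left(102 - 31\right) - 67\right)} = \sqrt{-27 + 2 \left(71 - 67\right)} = \sqrt{-27 + 2 \cdot 4} = \sqrt{-27 + 8} = \sqrt{-19} = i \sqrt{19} \approx 4.3589 i$)
$\left(-902 + U\right) E{\left(-2,-3 \right)} = \left(-902 + i \sqrt{19}\right) \frac{1}{39} = - \frac{902}{39} + \frac{i \sqrt{19}}{39}$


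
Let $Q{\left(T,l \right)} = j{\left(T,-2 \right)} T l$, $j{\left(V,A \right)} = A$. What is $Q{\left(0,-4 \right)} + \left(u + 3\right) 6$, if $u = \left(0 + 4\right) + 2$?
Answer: $54$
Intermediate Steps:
$Q{\left(T,l \right)} = - 2 T l$
$u = 6$ ($u = 4 + 2 = 6$)
$Q{\left(0,-4 \right)} + \left(u + 3\right) 6 = \left(-2\right) 0 \left(-4\right) + \left(6 + 3\right) 6 = 0 + 9 \cdot 6 = 0 + 54 = 54$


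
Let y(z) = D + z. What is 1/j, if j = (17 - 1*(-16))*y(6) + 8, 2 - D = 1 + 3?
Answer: 1/140 ≈ 0.0071429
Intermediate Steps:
D = -2 (D = 2 - (1 + 3) = 2 - 1*4 = 2 - 4 = -2)
y(z) = -2 + z
j = 140 (j = (17 - 1*(-16))*(-2 + 6) + 8 = (17 + 16)*4 + 8 = 33*4 + 8 = 132 + 8 = 140)
1/j = 1/140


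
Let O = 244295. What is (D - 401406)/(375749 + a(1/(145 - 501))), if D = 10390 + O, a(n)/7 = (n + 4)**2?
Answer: -6198277552/15878366589 ≈ -0.39036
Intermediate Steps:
a(n) = 7*(4 + n)**2 (a(n) = 7*(n + 4)**2 = 7*(4 + n)**2)
D = 254685 (D = 10390 + 244295 = 254685)
(D - 401406)/(375749 + a(1/(145 - 501))) = (254685 - 401406)/(375749 + 7*(4 + 1/(145 - 501))**2) = -146721/(375749 + 7*(4 + 1/(-356))**2) = -146721/(375749 + 7*(4 - 1/356)**2) = -146721/(375749 + 7*(1423/356)**2) = -146721/(375749 + 7*(2024929/126736)) = -146721/(375749 + 14174503/126736) = -146721/47635099767/126736 = -146721*126736/47635099767 = -6198277552/15878366589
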